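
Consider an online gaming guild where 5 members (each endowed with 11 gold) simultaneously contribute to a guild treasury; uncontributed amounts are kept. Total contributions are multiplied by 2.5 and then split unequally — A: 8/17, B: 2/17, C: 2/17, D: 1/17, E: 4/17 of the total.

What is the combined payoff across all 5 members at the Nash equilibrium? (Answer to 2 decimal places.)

71.50 gold

A player with share s gets back 2.5·s per unit contributed, so full contribution is dominant for anyone with s > 1/2.5 = 0.4000 and zero contribution is dominant for anyone below.
Only A (8/17) clears that bar, contributing 11; the remaining 4 contribute 0. Total contributed: 11.
The guild treasury pays out 2.5 × 11 = 27.50 in total (split across the unequal shares, but the aggregate is all that matters for the group sum).
The 4 free-riders keep 11 each, adding 44. Group total = 44 + 27.50 = 71.50.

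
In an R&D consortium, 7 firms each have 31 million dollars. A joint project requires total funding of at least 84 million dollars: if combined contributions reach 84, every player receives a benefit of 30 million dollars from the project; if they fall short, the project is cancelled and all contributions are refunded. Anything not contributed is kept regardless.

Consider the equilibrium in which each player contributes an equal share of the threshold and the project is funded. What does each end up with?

Equal share of the threshold: 84/7 = 12.
At this profile no one gains by cutting their contribution: any cut drops the total below 84, the project is cancelled, contributions are refunded, and the deviator ends with 31, which is less than 31 − 12 + 30 = 49. Contributing more than 12 just wastes the excess. So contributing exactly 12 is a best response.
Each player's payoff: 31 − 12 + 30 = 49.

49 million dollars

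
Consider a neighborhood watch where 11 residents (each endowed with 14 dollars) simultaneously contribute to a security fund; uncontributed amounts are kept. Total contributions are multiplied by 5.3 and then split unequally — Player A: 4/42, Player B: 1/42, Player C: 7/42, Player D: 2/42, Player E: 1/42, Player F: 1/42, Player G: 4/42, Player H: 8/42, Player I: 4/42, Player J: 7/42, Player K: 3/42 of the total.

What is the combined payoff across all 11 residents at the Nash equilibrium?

214.20 dollars

A player with share s gets back 5.3·s per unit contributed, so full contribution is dominant for anyone with s > 1/5.3 = 0.1887 and zero contribution is dominant for anyone below.
The only share above 0.1887 is Player H's 8/42, contributing 14; the remaining 10 contribute 0. Total contributed: 14.
The security fund pays out 5.3 × 14 = 74.20 in total (split across the unequal shares, but the aggregate is all that matters for the group sum).
The 10 free-riders keep 14 each, adding 140. Group total = 140 + 74.20 = 214.20.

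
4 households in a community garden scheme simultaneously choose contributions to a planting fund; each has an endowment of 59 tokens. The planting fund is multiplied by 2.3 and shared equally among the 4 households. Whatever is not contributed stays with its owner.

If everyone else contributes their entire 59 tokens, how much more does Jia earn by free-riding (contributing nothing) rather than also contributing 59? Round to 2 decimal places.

Switching from a contribution of 59 to 0 lets Jia keep an extra 59 tokens, but lowers the planting fund by 59, which costs Jia their own share of that drop: 2.3/4 × 59 = 33.92.
Net gain = 59 − 33.92 = 25.08. The private return per contributed unit (0.5750) is below 1, so free-riding is indeed the best response regardless of what the others do.

25.08 tokens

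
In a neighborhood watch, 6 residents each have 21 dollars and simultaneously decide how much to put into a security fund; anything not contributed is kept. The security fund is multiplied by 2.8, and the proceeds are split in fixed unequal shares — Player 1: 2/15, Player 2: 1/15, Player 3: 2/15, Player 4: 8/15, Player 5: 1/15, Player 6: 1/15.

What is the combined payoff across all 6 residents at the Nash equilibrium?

For player j, contributing a unit is worthwhile iff 2.8 × (j's share) ≥ 1, i.e. iff j's share is at least 0.3571.
Only Player 4 (8/15) clears that bar, contributing 21; the remaining 5 contribute 0. Total contributed: 21.
The security fund pays out 2.8 × 21 = 58.80 in total (split across the unequal shares, but the aggregate is all that matters for the group sum).
The 5 free-riders keep 21 each, adding 105. Group total = 105 + 58.80 = 163.80.

163.80 dollars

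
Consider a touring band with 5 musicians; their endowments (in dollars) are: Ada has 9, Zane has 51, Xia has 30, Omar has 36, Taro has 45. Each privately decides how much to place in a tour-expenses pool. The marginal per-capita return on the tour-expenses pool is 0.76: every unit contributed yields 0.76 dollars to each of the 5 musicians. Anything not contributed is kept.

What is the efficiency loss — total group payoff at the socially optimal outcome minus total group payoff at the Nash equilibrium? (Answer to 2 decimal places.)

478.80 dollars

The private return per contributed unit is 0.76 < 1 for everyone, so the Nash equilibrium is zero contribution and the group total is Σ E_j = 9 + 51 + 30 + 36 + 45 = 171.
Each contributed unit returns 3.800 to the group, so the social optimum is full contribution by everyone: group total = 3.800 × 171 = 649.80.
Efficiency loss = (3.800 − 1) × 171 = 478.80.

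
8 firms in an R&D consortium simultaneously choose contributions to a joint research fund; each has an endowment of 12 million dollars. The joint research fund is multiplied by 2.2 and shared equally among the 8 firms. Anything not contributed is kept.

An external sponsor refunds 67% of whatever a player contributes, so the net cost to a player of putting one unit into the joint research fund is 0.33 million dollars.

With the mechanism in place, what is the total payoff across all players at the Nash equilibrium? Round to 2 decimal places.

Even with the mechanism, each unit contributed returns only (2.2/8) / 0.33 = 0.8333 per unit of net cost, so contributing nothing is still dominant.
Everyone keeps their endowment and the group total is 8 × 12 = 96.

96.00 million dollars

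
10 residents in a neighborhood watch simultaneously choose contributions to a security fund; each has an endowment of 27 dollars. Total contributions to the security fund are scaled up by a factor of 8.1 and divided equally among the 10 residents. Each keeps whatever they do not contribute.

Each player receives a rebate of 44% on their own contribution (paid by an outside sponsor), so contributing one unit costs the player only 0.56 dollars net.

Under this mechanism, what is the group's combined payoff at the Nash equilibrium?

2305.80 dollars

The effective private return per unit is now (8.1/10) / 0.56 = 1.4464 > 1, so every player's dominant strategy flips to full contribution.
So the Nash equilibrium is full contribution by all 10; the group earns 10 × (27 × 0.44 + 8.1 × 27) = 2305.80.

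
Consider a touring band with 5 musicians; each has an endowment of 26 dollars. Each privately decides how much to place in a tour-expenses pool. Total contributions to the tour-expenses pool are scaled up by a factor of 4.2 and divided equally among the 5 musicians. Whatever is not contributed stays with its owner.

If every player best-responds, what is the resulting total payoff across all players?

130.00 dollars

Each contributed unit returns 4.2/5 = 0.8400 to its contributor — below 1 — so contributing 0 is dominant for every player. At the Nash equilibrium everyone keeps their 26, and the group total is 5 × 26 = 130.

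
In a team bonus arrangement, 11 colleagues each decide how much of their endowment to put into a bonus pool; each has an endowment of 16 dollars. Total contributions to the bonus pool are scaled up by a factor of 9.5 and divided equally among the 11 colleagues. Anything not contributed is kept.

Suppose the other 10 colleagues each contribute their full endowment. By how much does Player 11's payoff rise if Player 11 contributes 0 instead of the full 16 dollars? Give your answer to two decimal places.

2.18 dollars

Switching from a contribution of 16 to 0 lets Player 11 keep an extra 16 dollars, but lowers the bonus pool by 16, which costs Player 11 their own share of that drop: 9.5/11 × 16 = 13.82.
Net gain = 16 − 13.82 = 2.18. The private return per contributed unit (0.8636) is below 1, so free-riding is indeed the best response regardless of what the others do.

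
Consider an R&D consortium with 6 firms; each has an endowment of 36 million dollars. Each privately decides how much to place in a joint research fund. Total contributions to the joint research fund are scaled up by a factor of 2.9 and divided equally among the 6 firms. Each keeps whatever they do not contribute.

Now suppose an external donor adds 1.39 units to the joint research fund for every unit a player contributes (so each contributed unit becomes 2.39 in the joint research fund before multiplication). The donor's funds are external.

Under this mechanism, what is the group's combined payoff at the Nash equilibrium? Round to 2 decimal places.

1497.10 million dollars

Under the mechanism each unit contributed yields 2.9 × 2.39 / 6 = 1.1552 back to its contributor per unit of net cost, which exceeds 1, making full contribution the dominant choice for everyone.
At the Nash equilibrium everyone contributes 36. Group total payoff = 2.9 × 2.39 × 216 = 1497.10.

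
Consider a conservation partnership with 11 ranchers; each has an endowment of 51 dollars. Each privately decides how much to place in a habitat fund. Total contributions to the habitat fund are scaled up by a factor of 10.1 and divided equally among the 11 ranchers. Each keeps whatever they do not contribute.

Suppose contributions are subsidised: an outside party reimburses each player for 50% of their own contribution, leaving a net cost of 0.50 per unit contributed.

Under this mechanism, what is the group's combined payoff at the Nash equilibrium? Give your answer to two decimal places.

5946.60 dollars

The effective private return per unit is now (10.1/11) / 0.50 = 1.8364 > 1, so every player's dominant strategy flips to full contribution.
At the Nash equilibrium everyone contributes 51. Group total payoff = 11 × (51 × 0.50 + 10.1 × 51) = 5946.60.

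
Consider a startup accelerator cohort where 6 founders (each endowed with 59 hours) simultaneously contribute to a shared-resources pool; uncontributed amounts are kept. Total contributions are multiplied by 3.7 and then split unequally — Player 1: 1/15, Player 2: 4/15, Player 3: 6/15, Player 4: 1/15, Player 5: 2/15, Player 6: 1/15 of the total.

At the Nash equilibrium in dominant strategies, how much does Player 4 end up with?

Player j's private return per contributed unit is 3.7 × (j's share). Contributing is weakly dominant for j when that share is at least 1/3.7 = 0.2703, and contributing 0 is dominant otherwise.
The only share above 0.2703 is Player 3's 6/15, contributing 59; the remaining 5 contribute 0. Total contributed: 59.
Player 4 keeps 59 and receives 3.7 × 59 × 1/15 = 14.55 from the shared-resources pool, for a payoff of 73.55.

73.55 hours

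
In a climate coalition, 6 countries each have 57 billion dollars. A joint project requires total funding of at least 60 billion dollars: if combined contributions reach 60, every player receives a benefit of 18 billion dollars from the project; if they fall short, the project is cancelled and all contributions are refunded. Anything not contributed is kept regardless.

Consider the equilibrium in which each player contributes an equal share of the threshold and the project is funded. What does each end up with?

65 billion dollars

Equal share of the threshold: 60/6 = 10.
At this profile no one gains by cutting their contribution: any cut drops the total below 60, the project is cancelled, contributions are refunded, and the deviator ends with 57, which is less than 57 − 10 + 18 = 65. Contributing more than 10 just wastes the excess. So contributing exactly 10 is a best response.
Each player's payoff: 57 − 10 + 18 = 65.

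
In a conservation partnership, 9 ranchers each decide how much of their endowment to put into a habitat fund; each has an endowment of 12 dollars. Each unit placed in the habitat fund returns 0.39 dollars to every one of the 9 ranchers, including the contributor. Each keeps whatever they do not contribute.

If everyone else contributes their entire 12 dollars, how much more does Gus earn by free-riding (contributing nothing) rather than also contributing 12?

Switching from a contribution of 12 to 0 lets Gus keep an extra 12 dollars, but lowers the habitat fund by 12, which costs Gus their own share of that drop: 0.39 × 12 = 4.68.
Net gain = 12 − 4.68 = 7.32. The private return per contributed unit (0.39) is below 1, so free-riding is indeed the best response regardless of what the others do.

7.32 dollars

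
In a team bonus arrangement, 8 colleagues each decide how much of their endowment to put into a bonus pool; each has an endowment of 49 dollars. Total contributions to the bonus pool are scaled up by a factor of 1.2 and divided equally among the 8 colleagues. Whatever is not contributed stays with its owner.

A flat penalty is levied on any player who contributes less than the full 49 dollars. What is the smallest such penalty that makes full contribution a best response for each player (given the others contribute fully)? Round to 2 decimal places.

Given the others contribute fully, the best deviation is to contribute 0 (any partial contribution still incurs the fine and gives up units whose private return 0.1500 is below 1).
Deviating from 49 to 0 saves 49 dollars but forfeits the deviator's share of the drop in the bonus pool: 1.2/8 × 49 = 7.35.
So the deviation gain is 49 − 7.35 = 41.65, and the fine must be at least 41.65 dollars to wipe it out.

41.65 dollars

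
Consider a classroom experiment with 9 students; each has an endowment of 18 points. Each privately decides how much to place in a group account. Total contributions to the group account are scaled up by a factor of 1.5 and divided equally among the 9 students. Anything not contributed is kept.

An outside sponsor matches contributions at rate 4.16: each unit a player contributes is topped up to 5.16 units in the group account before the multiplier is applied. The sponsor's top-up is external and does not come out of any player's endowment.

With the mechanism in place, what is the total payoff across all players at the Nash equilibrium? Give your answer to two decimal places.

Even with the mechanism, each unit contributed returns only 1.5 × 5.16 / 9 = 0.8600 per unit of net cost, so contributing nothing is still dominant.
Everyone keeps their endowment and the group total is 9 × 18 = 162.

162.00 points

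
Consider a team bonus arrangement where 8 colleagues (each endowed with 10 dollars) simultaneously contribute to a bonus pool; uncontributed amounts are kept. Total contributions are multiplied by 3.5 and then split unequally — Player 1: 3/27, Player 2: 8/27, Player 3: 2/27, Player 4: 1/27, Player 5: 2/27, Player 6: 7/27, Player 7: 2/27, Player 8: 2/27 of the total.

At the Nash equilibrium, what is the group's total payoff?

105.00 dollars

Each unit j contributes comes back to j as 3.5 × (j's share), so j prefers to contribute only if that share exceeds 1/3.5 = 0.2857; otherwise keeping the unit dominates.
The only share above 0.2857 is Player 2's 8/27, contributing 10; the remaining 7 contribute 0. Total contributed: 10.
The bonus pool pays out 3.5 × 10 = 35.00 in total (split across the unequal shares, but the aggregate is all that matters for the group sum).
The 7 free-riders keep 10 each, adding 70. Group total = 70 + 35.00 = 105.00.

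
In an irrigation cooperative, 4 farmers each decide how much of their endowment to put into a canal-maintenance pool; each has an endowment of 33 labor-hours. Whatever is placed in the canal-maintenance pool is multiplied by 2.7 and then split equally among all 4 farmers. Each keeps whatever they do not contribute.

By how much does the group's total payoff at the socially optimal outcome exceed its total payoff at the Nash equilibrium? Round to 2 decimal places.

Each contributed unit returns 2.7/4 = 0.6750 to its contributor — below 1 — so contributing 0 is dominant for every player. At the Nash equilibrium everyone keeps their 33, and the group total is 4 × 33 = 132.
Each contributed unit returns 2.700 to the group as a whole (0.6750 to each of 4 players), which exceeds 1, so the social optimum is full contribution: group total = 2.700 × 132 = 356.40.
Efficiency loss = 356.40 − 132 = 224.40.

224.40 labor-hours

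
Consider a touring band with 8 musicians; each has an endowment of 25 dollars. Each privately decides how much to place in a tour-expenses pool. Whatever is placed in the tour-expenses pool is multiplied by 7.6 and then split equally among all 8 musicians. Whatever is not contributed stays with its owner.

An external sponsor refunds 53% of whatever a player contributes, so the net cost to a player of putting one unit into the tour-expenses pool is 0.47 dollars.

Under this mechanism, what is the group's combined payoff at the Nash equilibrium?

Under the mechanism each unit contributed yields (7.6/8) / 0.47 = 2.0213 back to its contributor per unit of net cost, which exceeds 1, making full contribution the dominant choice for everyone.
So the Nash equilibrium is full contribution by all 8; the group earns 8 × (25 × 0.53 + 7.6 × 25) = 1626.00.

1626.00 dollars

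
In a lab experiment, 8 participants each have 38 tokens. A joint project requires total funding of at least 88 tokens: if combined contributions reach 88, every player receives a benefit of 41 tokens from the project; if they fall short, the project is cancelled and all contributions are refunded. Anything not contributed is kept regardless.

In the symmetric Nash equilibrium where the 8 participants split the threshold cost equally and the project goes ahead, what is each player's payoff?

Equal share of the threshold: 88/8 = 11.
At this profile no one gains by cutting their contribution: any cut drops the total below 88, the project is cancelled, contributions are refunded, and the deviator ends with 38, which is less than 38 − 11 + 41 = 68. Contributing more than 11 just wastes the excess. So contributing exactly 11 is a best response.
Each player's payoff: 38 − 11 + 41 = 68.

68 tokens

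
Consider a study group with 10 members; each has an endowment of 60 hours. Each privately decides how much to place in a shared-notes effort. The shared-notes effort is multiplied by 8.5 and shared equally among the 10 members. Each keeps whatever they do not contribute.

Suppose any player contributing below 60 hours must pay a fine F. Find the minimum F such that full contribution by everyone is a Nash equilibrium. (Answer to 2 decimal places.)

9.00 hours

Given the others contribute fully, the best deviation is to contribute 0 (any partial contribution still incurs the fine and gives up units whose private return 0.8500 is below 1).
Deviating from 60 to 0 saves 60 hours but forfeits the deviator's share of the drop in the shared-notes effort: 8.5/10 × 60 = 51.00.
So the deviation gain is 60 − 51.00 = 9.00, and the fine must be at least 9.00 hours to wipe it out.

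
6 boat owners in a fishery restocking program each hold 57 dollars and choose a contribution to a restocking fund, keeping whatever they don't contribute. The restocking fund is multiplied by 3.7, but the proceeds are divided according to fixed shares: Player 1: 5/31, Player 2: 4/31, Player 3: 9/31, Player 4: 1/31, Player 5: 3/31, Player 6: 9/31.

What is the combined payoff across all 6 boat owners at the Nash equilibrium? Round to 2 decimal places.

649.80 dollars

For player j, contributing a unit is worthwhile iff 3.7 × (j's share) ≥ 1, i.e. iff j's share is at least 0.2703.
The shares above 0.2703 belong to Player 3 and Player 6, contributing 57 each; the remaining 4 contribute 0. Total contributed: 114.
The restocking fund pays out 3.7 × 114 = 421.80 in total (split across the unequal shares, but the aggregate is all that matters for the group sum).
The 4 free-riders keep 57 each, adding 228. Group total = 228 + 421.80 = 649.80.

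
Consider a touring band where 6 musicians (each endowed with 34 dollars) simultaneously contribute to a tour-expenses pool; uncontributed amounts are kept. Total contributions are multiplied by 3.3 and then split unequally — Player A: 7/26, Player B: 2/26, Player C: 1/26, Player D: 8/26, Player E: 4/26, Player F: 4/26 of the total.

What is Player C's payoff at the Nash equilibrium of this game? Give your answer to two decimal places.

Player j's private return per contributed unit is 3.3 × (j's share). Contributing is weakly dominant for j when that share is at least 1/3.3 = 0.3030, and contributing 0 is dominant otherwise.
The only share above 0.3030 is Player D's 8/26, contributing 34; the remaining 5 contribute 0. Total contributed: 34.
Player C keeps 34 and receives 3.3 × 34 × 1/26 = 4.32 from the tour-expenses pool, for a payoff of 38.32.

38.32 dollars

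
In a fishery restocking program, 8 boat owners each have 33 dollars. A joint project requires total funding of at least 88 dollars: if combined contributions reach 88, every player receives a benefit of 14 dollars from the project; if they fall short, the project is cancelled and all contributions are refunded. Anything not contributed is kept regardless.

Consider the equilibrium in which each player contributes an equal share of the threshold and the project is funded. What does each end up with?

36 dollars

Equal share of the threshold: 88/8 = 11.
At this profile no one gains by cutting their contribution: any cut drops the total below 88, the project is cancelled, contributions are refunded, and the deviator ends with 33, which is less than 33 − 11 + 14 = 36. Contributing more than 11 just wastes the excess. So contributing exactly 11 is a best response.
Each player's payoff: 33 − 11 + 14 = 36.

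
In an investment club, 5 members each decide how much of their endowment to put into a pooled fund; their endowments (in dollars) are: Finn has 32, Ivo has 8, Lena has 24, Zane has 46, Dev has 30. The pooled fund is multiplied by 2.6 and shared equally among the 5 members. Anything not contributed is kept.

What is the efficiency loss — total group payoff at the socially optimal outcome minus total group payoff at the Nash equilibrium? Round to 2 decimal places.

224.00 dollars

The private return per contributed unit is 2.6/5 = 0.5200 < 1 for every player regardless of endowment, so the Nash equilibrium is zero contribution and the group total is Σ E_j = 32 + 8 + 24 + 46 + 30 = 140.
Each contributed unit returns 2.600 to the group, so the social optimum is full contribution by everyone: group total = 2.600 × 140 = 364.00.
Efficiency loss = (2.600 − 1) × 140 = 224.00.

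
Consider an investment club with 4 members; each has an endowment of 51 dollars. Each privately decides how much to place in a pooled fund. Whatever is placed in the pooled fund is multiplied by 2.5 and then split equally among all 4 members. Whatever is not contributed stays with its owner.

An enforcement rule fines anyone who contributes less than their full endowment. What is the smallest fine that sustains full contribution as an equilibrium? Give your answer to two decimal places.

19.13 dollars

Given the others contribute fully, the best deviation is to contribute 0 (any partial contribution still incurs the fine and gives up units whose private return 0.6250 is below 1).
Deviating from 51 to 0 saves 51 dollars but forfeits the deviator's share of the drop in the pooled fund: 2.5/4 × 51 = 31.87.
So the deviation gain is 51 − 31.87 = 19.13, and the fine must be at least 19.13 dollars to wipe it out.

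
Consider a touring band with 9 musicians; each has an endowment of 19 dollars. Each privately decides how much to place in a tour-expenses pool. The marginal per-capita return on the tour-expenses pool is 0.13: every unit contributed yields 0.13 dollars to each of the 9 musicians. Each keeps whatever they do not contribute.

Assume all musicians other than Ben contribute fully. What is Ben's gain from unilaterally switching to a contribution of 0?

Switching from a contribution of 19 to 0 lets Ben keep an extra 19 dollars, but lowers the tour-expenses pool by 19, which costs Ben their own share of that drop: 0.13 × 19 = 2.47.
Net gain = 19 − 2.47 = 16.53. The private return per contributed unit (0.13) is below 1, so free-riding is indeed the best response regardless of what the others do.

16.53 dollars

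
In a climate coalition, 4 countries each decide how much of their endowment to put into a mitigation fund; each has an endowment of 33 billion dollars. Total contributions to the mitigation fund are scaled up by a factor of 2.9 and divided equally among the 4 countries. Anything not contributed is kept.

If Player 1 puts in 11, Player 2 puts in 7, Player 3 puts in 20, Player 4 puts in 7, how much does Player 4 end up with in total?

Total contributed: 11 + 7 + 20 + 7 = 45.
Each receives 2.9 × 45 / 4 = 32.63 from the mitigation fund.
Player 4 keeps 33 − 7 = 26, so Player 4's payoff is 26 + 32.63 = 58.63.

58.63 billion dollars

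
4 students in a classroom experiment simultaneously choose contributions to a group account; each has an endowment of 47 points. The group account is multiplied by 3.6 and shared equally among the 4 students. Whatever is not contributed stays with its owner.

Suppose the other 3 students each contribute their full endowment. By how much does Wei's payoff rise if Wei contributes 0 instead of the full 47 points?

Switching from a contribution of 47 to 0 lets Wei keep an extra 47 points, but lowers the group account by 47, which costs Wei their own share of that drop: 3.6/4 × 47 = 42.30.
Net gain = 47 − 42.30 = 4.70. The private return per contributed unit (0.9000) is below 1, so free-riding is indeed the best response regardless of what the others do.

4.70 points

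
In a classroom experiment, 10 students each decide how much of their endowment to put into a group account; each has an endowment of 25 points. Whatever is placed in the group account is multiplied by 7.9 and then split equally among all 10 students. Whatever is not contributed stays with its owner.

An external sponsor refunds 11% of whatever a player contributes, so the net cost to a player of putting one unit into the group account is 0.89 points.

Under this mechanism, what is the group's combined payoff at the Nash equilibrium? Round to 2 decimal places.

250.00 points

Even with the mechanism, each unit contributed returns only (7.9/10) / 0.89 = 0.8876 per unit of net cost, so contributing nothing is still dominant.
At the Nash equilibrium no one contributes; group total payoff = 10 × 25 = 250.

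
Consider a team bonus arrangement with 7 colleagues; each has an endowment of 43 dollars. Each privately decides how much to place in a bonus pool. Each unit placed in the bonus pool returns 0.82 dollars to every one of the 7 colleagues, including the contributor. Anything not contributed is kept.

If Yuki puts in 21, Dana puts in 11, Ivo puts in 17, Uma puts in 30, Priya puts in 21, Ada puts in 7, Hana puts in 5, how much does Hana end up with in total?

129.84 dollars

Total contributed: 21 + 11 + 17 + 30 + 21 + 7 + 5 = 112.
Each receives 0.82 × 112 = 91.84 from the bonus pool.
Hana keeps 43 − 5 = 38, so Hana's payoff is 38 + 91.84 = 129.84.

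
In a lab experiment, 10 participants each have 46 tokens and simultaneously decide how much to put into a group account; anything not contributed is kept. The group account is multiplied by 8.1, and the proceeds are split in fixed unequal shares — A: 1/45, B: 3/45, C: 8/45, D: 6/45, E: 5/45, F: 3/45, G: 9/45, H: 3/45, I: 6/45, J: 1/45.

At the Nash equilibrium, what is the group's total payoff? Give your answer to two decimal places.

1766.40 tokens

A player with share s gets back 8.1·s per unit contributed, so full contribution is dominant for anyone with s > 1/8.1 = 0.1235 and zero contribution is dominant for anyone below.
The shares above 0.1235 belong to C, D, G and I, contributing 46 each; the remaining 6 contribute 0. Total contributed: 184.
The group account pays out 8.1 × 184 = 1490.40 in total (split across the unequal shares, but the aggregate is all that matters for the group sum).
The 6 free-riders keep 46 each, adding 276. Group total = 276 + 1490.40 = 1766.40.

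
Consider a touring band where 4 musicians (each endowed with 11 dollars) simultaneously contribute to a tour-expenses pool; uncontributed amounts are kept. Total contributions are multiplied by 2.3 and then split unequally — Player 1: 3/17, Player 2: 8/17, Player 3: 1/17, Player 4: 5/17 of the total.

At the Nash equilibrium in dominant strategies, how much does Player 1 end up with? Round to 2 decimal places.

A player with share s gets back 2.3·s per unit contributed, so full contribution is dominant for anyone with s > 1/2.3 = 0.4348 and zero contribution is dominant for anyone below.
Only Player 2 (8/17) clears that bar, contributing 11; the remaining 3 contribute 0. Total contributed: 11.
Player 1 keeps 11 and receives 2.3 × 11 × 3/17 = 4.46 from the tour-expenses pool, for a payoff of 15.46.

15.46 dollars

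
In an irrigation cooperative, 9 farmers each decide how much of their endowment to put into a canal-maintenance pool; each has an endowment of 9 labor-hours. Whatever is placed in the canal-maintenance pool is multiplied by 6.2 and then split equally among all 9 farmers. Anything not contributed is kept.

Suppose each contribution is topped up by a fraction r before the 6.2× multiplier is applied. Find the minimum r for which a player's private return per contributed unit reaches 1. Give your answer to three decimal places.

0.452

With matching at rate r, one contributed unit becomes (1 + r) in the canal-maintenance pool and returns 6.2 × (1 + r) / 9 to the contributor.
Setting this equal to 1: 1 + r = 9/6.2 = 1.4516.
So the minimum matching rate is r = 1.4516 − 1 = 0.452.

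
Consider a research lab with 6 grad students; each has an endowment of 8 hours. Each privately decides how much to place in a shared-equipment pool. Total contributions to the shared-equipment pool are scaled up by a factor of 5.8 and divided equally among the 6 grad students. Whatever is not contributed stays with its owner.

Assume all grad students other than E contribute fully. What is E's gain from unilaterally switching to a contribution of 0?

Switching from a contribution of 8 to 0 lets E keep an extra 8 hours, but lowers the shared-equipment pool by 8, which costs E their own share of that drop: 5.8/6 × 8 = 7.73.
Net gain = 8 − 7.73 = 0.27. The private return per contributed unit (0.9667) is below 1, so free-riding is indeed the best response regardless of what the others do.

0.27 hours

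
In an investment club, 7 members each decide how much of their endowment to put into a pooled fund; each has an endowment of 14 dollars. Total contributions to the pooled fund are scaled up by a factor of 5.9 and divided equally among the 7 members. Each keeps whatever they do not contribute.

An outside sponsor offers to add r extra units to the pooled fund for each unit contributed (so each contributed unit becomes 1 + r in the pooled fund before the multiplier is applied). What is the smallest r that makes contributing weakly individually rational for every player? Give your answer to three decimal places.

With matching at rate r, one contributed unit becomes (1 + r) in the pooled fund and returns 5.9 × (1 + r) / 7 to the contributor.
Setting this equal to 1: 1 + r = 7/5.9 = 1.1864.
So the minimum matching rate is r = 1.1864 − 1 = 0.186.

0.186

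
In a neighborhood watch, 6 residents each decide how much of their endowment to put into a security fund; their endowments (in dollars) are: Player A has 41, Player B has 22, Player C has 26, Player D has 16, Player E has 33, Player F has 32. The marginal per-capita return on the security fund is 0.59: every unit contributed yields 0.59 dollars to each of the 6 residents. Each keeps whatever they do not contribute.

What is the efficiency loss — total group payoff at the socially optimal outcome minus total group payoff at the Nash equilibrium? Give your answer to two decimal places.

The private return per contributed unit is 0.59 < 1 for everyone, so the Nash equilibrium is zero contribution and the group total is Σ E_j = 41 + 22 + 26 + 16 + 33 + 32 = 170.
Each contributed unit returns 3.540 to the group, so the social optimum is full contribution by everyone: group total = 3.540 × 170 = 601.80.
Efficiency loss = (3.540 − 1) × 170 = 431.80.

431.80 dollars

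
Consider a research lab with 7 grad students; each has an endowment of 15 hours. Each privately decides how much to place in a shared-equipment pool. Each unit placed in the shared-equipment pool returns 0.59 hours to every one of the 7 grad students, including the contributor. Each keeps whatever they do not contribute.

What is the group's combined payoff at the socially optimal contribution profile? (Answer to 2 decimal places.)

433.65 hours

Each contributed unit returns 4.130 to the group as a whole (0.59 to each of 7 players), which exceeds 1, so the social optimum is full contribution: group total = 4.130 × 105 = 433.65.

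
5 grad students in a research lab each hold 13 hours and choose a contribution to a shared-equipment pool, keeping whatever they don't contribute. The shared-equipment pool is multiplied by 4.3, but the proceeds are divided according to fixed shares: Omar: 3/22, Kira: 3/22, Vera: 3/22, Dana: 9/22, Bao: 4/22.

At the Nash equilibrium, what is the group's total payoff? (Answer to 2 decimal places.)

107.90 hours

A player with share s gets back 4.3·s per unit contributed, so full contribution is dominant for anyone with s > 1/4.3 = 0.2326 and zero contribution is dominant for anyone below.
Dana alone (share 9/22) is above the threshold, contributing 13; the remaining 4 contribute 0. Total contributed: 13.
The shared-equipment pool pays out 4.3 × 13 = 55.90 in total (split across the unequal shares, but the aggregate is all that matters for the group sum).
The 4 free-riders keep 13 each, adding 52. Group total = 52 + 55.90 = 107.90.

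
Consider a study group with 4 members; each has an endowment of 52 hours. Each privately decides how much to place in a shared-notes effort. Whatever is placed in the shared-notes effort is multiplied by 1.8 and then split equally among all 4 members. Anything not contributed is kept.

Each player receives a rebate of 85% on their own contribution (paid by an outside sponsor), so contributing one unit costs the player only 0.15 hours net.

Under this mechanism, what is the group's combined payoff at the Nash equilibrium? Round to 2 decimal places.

The effective private return per unit is now (1.8/4) / 0.15 = 3.0000 > 1, so every player's dominant strategy flips to full contribution.
At the Nash equilibrium everyone contributes 52. Group total payoff = 4 × (52 × 0.85 + 1.8 × 52) = 551.20.

551.20 hours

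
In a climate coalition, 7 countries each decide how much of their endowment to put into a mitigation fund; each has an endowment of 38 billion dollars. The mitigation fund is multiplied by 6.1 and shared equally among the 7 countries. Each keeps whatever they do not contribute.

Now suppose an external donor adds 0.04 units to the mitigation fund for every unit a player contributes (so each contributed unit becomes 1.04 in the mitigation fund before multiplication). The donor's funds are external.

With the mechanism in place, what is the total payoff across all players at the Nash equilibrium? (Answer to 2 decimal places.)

Even with the mechanism, each unit contributed returns only 6.1 × 1.04 / 7 = 0.9063 per unit of net cost, so contributing nothing is still dominant.
Everyone keeps their endowment and the group total is 7 × 38 = 266.

266.00 billion dollars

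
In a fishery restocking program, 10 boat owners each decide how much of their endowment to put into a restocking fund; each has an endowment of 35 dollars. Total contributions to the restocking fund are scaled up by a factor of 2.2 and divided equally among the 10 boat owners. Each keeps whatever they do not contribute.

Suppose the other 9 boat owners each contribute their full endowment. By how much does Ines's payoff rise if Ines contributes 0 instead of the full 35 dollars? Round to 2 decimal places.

Switching from a contribution of 35 to 0 lets Ines keep an extra 35 dollars, but lowers the restocking fund by 35, which costs Ines their own share of that drop: 2.2/10 × 35 = 7.70.
Net gain = 35 − 7.70 = 27.30. The private return per contributed unit (0.2200) is below 1, so free-riding is indeed the best response regardless of what the others do.

27.30 dollars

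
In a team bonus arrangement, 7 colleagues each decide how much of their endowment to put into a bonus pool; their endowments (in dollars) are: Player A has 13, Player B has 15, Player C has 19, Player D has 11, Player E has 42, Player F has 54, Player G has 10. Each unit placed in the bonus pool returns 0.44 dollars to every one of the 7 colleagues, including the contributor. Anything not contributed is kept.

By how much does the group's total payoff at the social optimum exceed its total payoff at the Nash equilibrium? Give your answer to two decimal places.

341.12 dollars

The private return per contributed unit is 0.44 < 1 for everyone, so the Nash equilibrium is zero contribution and the group total is Σ E_j = 13 + 15 + 19 + 11 + 42 + 54 + 10 = 164.
Each contributed unit returns 3.080 to the group, so the social optimum is full contribution by everyone: group total = 3.080 × 164 = 505.12.
Efficiency loss = (3.080 − 1) × 164 = 341.12.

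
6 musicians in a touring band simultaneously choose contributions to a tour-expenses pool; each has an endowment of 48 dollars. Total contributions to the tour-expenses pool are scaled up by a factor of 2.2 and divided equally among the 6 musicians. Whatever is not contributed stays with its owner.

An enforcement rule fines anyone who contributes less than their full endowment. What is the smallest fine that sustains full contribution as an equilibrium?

30.40 dollars

Given the others contribute fully, the best deviation is to contribute 0 (any partial contribution still incurs the fine and gives up units whose private return 0.3667 is below 1).
Deviating from 48 to 0 saves 48 dollars but forfeits the deviator's share of the drop in the tour-expenses pool: 2.2/6 × 48 = 17.60.
So the deviation gain is 48 − 17.60 = 30.40, and the fine must be at least 30.40 dollars to wipe it out.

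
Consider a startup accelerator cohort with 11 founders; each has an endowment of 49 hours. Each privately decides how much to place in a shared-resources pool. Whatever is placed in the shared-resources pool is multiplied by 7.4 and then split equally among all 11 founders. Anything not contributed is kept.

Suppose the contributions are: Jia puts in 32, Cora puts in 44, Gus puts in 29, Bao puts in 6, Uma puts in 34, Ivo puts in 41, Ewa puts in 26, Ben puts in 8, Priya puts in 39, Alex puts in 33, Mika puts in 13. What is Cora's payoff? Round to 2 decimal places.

210.18 hours

Total contributed: 32 + 44 + 29 + 6 + 34 + 41 + 26 + 8 + 39 + 33 + 13 = 305.
Each receives 7.4 × 305 / 11 = 205.18 from the shared-resources pool.
Cora keeps 49 − 44 = 5, so Cora's payoff is 5 + 205.18 = 210.18.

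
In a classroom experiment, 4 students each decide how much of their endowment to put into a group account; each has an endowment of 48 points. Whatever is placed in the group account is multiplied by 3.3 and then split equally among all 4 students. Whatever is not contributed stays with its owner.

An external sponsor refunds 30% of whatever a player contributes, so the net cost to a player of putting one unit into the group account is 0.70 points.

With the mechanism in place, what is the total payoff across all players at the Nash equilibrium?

Under the mechanism each unit contributed yields (3.3/4) / 0.70 = 1.1786 back to its contributor per unit of net cost, which exceeds 1, making full contribution the dominant choice for everyone.
At the Nash equilibrium everyone contributes 48. Group total payoff = 4 × (48 × 0.30 + 3.3 × 48) = 691.20.

691.20 points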